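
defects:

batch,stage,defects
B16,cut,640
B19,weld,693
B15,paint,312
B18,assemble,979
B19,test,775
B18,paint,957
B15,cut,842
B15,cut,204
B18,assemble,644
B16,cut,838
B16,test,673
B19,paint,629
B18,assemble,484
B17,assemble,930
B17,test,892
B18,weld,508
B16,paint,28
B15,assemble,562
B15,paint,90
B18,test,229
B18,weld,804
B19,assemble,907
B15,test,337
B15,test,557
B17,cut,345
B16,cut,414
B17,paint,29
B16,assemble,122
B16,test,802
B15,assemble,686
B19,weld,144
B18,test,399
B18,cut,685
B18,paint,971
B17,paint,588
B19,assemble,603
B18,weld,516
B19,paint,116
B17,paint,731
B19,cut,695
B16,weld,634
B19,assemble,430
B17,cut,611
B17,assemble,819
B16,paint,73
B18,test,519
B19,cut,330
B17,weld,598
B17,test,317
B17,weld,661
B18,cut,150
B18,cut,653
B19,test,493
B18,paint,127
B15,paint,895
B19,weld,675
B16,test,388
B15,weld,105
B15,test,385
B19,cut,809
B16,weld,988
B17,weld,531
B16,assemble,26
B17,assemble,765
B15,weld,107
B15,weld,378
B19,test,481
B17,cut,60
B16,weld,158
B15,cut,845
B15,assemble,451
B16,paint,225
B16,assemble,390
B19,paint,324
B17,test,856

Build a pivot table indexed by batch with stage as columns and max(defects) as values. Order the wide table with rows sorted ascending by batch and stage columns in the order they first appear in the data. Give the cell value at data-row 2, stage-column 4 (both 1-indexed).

390

With rows sorted ascending by batch, row 2 is batch=B16. stage columns in first-appearance order: cut, weld, paint, assemble, test; column 4 is assemble.
Long rows with batch=B16, stage=assemble: max(122, 26, 390) = 390.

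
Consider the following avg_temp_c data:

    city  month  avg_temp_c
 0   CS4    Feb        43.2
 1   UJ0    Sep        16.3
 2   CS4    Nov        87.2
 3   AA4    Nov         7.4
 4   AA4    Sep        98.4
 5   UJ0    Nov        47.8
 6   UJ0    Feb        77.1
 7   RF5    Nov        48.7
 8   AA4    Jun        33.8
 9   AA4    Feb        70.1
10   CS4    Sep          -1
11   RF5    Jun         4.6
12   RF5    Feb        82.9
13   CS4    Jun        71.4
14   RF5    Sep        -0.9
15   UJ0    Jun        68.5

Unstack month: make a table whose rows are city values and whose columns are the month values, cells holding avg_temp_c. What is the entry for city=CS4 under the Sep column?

Wide layout: rows indexed by city, columns are the 4 distinct month values (Feb, Sep, Nov, Jun).
Cell (city=CS4, month=Sep) draws from the long row where city=CS4 and month=Sep, which has avg_temp_c=-1.

-1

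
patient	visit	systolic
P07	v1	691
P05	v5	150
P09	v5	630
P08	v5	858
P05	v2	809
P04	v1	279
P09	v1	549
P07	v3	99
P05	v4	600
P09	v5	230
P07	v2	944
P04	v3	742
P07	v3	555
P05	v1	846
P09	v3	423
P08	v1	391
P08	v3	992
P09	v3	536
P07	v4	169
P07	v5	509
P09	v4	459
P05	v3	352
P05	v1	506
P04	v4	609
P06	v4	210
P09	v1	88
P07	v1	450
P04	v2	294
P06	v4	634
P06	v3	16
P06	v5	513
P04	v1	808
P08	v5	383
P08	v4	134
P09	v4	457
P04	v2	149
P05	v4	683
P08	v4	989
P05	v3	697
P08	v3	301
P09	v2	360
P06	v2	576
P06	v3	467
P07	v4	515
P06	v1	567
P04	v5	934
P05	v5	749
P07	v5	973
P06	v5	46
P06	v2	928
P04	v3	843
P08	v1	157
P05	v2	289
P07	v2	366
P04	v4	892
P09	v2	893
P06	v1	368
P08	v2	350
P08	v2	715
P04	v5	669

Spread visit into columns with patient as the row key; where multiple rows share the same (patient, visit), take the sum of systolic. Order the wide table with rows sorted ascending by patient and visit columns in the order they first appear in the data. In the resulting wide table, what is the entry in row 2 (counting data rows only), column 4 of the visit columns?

1049

With rows sorted ascending by patient, row 2 is patient=P05. visit columns in first-appearance order: v1, v5, v2, v3, v4; column 4 is v3.
Long rows with patient=P05, visit=v3: 352 + 697 = 1049.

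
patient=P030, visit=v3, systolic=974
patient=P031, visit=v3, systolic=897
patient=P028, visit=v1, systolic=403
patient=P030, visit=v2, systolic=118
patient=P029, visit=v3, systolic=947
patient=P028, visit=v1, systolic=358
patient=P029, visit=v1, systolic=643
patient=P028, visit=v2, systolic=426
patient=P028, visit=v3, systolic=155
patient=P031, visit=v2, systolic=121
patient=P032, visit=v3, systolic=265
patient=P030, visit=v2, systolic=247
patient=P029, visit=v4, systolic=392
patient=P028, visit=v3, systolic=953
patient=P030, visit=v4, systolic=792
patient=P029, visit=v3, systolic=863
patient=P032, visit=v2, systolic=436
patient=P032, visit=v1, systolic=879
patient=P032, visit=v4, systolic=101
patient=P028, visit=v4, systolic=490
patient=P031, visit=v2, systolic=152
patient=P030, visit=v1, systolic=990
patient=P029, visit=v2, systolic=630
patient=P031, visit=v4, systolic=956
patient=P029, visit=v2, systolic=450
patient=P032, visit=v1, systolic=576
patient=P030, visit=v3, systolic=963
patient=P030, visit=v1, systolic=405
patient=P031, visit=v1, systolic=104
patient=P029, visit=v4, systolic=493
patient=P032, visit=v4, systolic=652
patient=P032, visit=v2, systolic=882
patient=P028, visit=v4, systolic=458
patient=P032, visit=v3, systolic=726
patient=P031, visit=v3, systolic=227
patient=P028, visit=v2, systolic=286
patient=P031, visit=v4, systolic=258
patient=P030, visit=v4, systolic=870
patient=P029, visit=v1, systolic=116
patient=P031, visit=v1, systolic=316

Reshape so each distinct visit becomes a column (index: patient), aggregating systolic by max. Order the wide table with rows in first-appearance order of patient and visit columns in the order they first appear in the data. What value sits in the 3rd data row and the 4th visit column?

With rows in first-appearance order of patient, row 3 is patient=P028. visit columns in first-appearance order: v3, v1, v2, v4; column 4 is v4.
Long rows with patient=P028, visit=v4: max(490, 458) = 490.

490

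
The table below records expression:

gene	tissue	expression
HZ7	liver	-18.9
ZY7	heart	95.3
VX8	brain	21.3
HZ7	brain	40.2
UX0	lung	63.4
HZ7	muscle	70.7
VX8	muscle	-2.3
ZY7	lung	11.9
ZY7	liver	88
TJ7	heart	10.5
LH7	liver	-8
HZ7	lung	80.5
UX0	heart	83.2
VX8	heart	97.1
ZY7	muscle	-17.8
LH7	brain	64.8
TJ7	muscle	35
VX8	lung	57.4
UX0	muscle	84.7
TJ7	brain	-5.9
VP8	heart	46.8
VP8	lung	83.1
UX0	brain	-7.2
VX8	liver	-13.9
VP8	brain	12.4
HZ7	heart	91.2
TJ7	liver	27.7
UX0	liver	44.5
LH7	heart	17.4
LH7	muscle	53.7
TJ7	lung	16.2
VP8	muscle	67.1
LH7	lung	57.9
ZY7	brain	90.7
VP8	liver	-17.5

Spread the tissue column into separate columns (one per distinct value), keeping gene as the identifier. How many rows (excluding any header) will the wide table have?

7

7 distinct gene values → 7 rows.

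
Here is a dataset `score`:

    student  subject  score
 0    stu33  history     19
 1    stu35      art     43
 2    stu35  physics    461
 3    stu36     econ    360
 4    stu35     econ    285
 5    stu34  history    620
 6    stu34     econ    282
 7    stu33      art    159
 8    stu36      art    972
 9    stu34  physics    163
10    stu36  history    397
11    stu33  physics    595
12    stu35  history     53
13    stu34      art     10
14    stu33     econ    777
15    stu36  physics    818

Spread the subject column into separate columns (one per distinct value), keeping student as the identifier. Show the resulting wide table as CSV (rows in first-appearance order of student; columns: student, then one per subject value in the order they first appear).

Columns: student plus the 4 distinct subject values (history, art, physics, econ).
For example, row stu33 column history takes score=19 from the long row (stu33, history).

student,history,art,physics,econ
stu33,19,159,595,777
stu35,53,43,461,285
stu36,397,972,818,360
stu34,620,10,163,282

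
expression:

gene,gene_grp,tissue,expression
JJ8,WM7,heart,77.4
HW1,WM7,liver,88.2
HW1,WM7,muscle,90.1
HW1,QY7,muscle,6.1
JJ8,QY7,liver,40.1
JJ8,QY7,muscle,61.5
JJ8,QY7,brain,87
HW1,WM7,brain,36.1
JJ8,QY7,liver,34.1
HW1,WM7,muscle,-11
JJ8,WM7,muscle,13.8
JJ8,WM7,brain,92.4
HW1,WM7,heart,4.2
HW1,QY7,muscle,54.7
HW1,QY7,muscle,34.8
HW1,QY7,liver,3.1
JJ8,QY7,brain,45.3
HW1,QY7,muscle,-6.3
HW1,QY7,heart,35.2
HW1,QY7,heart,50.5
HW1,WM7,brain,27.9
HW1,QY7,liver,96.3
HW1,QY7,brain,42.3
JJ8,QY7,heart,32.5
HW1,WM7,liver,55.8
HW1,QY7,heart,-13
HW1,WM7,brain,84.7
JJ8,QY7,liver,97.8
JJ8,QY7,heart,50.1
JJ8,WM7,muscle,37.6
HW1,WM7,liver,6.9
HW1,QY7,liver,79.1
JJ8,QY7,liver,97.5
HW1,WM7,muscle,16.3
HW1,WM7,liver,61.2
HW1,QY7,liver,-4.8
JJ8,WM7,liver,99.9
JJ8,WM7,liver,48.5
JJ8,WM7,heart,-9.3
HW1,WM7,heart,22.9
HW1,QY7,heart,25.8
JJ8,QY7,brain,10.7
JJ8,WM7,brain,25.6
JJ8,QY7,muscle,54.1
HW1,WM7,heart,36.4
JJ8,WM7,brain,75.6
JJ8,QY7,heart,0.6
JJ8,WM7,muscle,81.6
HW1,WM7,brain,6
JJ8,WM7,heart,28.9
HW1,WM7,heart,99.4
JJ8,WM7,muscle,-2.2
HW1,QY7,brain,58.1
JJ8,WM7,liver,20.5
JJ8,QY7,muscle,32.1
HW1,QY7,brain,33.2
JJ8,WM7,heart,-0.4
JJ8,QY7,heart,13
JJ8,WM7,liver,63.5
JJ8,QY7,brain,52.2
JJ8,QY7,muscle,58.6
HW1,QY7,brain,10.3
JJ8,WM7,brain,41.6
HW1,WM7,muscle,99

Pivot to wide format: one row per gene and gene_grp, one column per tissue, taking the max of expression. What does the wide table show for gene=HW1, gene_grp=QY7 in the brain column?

Rows with gene=HW1, gene_grp=QY7 and tissue=brain: expression values are 42.3, 58.1, 33.2, 10.3.
max(42.3, 58.1, 33.2, 10.3) = 58.1.

58.1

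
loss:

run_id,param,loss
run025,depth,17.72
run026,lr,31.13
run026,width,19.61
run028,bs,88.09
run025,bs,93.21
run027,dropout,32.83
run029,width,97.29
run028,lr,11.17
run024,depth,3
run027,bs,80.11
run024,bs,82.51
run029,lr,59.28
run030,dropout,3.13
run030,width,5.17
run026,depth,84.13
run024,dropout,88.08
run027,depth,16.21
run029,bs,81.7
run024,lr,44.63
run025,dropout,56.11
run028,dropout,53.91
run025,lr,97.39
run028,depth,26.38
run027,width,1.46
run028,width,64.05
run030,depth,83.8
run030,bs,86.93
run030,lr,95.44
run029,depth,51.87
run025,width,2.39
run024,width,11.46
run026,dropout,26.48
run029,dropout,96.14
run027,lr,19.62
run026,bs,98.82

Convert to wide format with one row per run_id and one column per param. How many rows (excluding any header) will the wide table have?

7 distinct run_id values → 7 rows.

7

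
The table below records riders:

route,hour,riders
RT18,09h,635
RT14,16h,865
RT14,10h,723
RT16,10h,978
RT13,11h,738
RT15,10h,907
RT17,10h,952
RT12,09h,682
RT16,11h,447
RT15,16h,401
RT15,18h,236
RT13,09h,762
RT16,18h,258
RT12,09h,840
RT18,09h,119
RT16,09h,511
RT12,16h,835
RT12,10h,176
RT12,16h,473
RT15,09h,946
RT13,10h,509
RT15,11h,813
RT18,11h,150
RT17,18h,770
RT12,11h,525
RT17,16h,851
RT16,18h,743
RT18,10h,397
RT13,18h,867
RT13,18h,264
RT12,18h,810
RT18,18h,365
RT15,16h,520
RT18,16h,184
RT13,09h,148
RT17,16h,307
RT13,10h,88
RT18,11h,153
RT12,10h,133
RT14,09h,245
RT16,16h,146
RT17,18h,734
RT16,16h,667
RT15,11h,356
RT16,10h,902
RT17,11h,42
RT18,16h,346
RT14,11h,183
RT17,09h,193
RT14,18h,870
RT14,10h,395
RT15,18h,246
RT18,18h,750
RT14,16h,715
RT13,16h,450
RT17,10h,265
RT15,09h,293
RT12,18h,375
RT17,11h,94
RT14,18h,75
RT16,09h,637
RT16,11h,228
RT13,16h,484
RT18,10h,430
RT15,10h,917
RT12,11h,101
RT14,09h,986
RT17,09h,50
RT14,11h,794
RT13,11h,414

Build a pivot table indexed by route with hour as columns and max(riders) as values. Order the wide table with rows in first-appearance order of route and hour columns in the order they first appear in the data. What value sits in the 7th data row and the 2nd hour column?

835

With rows in first-appearance order of route, row 7 is route=RT12. hour columns in first-appearance order: 09h, 16h, 10h, 11h, 18h; column 2 is 16h.
Long rows with route=RT12, hour=16h: max(835, 473) = 835.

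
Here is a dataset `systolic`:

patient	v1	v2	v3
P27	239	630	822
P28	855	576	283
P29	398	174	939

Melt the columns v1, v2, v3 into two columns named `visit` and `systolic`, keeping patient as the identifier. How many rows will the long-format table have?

9

3 patient values × 3 melted columns = 9 rows.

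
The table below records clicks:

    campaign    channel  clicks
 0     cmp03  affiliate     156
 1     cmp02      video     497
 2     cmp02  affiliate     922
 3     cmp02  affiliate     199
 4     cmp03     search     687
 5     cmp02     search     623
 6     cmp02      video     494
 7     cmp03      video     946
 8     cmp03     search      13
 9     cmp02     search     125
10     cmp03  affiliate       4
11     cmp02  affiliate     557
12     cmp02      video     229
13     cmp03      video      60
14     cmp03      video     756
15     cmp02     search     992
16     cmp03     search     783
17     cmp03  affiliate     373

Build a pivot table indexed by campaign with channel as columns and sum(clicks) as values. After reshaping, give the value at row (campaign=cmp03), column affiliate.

Rows with campaign=cmp03 and channel=affiliate: clicks values are 156, 4, 373.
156 + 4 + 373 = 533.

533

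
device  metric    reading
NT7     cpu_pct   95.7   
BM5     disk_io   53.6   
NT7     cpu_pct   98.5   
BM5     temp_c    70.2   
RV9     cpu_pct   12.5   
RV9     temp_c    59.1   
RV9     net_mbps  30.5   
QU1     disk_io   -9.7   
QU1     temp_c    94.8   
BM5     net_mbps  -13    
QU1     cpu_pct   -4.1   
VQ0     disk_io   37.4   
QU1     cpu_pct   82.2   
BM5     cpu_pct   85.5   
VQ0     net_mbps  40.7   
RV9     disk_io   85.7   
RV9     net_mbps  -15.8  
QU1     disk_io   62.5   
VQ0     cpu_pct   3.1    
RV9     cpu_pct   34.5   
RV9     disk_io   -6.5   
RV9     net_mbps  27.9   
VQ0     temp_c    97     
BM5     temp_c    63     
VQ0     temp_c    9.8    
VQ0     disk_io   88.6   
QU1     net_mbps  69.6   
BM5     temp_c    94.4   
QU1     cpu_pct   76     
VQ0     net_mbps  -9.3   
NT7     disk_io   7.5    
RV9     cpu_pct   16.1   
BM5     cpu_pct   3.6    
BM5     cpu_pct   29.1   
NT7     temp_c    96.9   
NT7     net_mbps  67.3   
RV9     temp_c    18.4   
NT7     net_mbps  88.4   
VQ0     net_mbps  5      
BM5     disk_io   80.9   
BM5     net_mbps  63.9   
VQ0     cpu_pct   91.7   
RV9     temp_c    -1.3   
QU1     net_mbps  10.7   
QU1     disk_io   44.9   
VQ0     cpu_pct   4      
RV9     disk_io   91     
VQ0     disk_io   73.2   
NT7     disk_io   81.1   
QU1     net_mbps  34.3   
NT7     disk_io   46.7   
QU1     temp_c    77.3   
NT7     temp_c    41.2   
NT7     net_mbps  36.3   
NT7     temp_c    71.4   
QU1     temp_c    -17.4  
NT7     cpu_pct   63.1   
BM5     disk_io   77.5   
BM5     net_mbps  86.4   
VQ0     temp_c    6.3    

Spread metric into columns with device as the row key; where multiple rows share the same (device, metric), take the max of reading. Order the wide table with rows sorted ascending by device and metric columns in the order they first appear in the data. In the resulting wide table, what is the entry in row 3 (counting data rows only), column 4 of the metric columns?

With rows sorted ascending by device, row 3 is device=QU1. metric columns in first-appearance order: cpu_pct, disk_io, temp_c, net_mbps; column 4 is net_mbps.
Long rows with device=QU1, metric=net_mbps: max(69.6, 10.7, 34.3) = 69.6.

69.6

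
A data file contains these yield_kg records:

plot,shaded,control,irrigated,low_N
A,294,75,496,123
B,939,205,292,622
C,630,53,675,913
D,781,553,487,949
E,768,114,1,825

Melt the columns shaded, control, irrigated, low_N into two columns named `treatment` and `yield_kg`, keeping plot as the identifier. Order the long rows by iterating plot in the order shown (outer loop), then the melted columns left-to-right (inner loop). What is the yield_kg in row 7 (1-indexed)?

20 rows total (5 × 4). Row 7: index ⌊(7-1)/4⌋ = 1 into plot → B; (7-1) mod 4 = 2 into the melted columns → irrigated.
So row 7 is (B, irrigated, 292); yield_kg = 292.

292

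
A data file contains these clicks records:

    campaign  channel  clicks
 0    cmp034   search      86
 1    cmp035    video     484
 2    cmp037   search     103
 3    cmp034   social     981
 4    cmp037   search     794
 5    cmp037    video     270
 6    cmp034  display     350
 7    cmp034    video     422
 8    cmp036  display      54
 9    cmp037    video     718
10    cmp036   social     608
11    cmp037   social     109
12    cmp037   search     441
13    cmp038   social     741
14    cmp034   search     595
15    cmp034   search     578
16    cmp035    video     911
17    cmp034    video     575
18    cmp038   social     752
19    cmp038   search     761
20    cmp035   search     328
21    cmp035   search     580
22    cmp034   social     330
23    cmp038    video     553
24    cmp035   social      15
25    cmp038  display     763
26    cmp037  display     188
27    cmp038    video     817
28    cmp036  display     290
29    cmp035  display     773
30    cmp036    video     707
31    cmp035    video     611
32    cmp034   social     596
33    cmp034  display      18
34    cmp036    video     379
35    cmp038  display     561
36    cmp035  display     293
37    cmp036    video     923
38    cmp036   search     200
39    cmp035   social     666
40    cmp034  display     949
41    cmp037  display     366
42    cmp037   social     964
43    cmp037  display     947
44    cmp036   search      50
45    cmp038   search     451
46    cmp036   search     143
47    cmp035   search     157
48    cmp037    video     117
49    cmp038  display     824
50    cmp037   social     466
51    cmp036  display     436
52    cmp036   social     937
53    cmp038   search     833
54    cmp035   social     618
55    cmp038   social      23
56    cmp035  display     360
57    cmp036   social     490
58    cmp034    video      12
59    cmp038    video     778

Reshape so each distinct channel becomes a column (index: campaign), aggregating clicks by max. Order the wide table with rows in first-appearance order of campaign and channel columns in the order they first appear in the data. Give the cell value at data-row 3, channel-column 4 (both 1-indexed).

With rows in first-appearance order of campaign, row 3 is campaign=cmp037. channel columns in first-appearance order: search, video, social, display; column 4 is display.
Long rows with campaign=cmp037, channel=display: max(188, 366, 947) = 947.

947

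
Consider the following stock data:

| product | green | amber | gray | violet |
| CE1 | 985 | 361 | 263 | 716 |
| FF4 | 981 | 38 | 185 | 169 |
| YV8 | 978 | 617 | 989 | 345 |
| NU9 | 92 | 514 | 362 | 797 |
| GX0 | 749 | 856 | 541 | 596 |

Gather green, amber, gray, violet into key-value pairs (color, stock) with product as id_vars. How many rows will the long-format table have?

20

5 product values × 4 melted columns = 20 rows.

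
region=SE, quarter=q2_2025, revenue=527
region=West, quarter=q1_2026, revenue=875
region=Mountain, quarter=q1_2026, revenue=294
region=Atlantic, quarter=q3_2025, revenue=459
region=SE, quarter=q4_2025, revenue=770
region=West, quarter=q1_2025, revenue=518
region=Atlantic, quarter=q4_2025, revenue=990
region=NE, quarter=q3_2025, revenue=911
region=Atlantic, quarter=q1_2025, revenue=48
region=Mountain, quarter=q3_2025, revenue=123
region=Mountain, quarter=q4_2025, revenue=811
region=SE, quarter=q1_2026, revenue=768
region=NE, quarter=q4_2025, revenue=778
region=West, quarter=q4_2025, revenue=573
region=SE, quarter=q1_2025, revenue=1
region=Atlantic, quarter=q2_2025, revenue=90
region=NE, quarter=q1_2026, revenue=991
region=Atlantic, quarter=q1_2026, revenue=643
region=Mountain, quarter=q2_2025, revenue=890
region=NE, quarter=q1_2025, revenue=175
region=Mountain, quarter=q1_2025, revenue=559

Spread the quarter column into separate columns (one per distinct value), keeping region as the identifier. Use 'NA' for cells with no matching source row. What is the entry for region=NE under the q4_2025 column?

778

The long row with region=NE, quarter=q4_2025 has revenue=778.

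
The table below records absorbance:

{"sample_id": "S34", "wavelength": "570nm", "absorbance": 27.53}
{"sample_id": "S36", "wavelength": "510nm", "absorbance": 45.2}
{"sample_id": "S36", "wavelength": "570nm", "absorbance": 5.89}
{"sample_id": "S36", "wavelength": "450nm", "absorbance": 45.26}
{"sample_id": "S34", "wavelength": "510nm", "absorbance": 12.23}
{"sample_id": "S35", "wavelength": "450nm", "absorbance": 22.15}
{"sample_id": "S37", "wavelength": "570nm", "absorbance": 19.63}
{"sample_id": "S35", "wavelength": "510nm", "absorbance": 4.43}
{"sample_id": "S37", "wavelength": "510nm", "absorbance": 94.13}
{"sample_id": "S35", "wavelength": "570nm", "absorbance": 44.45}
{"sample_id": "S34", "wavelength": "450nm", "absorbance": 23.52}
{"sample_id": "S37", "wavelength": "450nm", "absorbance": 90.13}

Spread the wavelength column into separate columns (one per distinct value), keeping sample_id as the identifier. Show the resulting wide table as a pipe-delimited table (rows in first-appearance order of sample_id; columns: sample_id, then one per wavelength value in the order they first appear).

| sample_id | 570nm | 510nm | 450nm |
| S34 | 27.53 | 12.23 | 23.52 |
| S36 | 5.89 | 45.2 | 45.26 |
| S35 | 44.45 | 4.43 | 22.15 |
| S37 | 19.63 | 94.13 | 90.13 |

Columns: sample_id plus the 3 distinct wavelength values (570nm, 510nm, 450nm).
For example, row S34 column 570nm takes absorbance=27.53 from the long row (S34, 570nm).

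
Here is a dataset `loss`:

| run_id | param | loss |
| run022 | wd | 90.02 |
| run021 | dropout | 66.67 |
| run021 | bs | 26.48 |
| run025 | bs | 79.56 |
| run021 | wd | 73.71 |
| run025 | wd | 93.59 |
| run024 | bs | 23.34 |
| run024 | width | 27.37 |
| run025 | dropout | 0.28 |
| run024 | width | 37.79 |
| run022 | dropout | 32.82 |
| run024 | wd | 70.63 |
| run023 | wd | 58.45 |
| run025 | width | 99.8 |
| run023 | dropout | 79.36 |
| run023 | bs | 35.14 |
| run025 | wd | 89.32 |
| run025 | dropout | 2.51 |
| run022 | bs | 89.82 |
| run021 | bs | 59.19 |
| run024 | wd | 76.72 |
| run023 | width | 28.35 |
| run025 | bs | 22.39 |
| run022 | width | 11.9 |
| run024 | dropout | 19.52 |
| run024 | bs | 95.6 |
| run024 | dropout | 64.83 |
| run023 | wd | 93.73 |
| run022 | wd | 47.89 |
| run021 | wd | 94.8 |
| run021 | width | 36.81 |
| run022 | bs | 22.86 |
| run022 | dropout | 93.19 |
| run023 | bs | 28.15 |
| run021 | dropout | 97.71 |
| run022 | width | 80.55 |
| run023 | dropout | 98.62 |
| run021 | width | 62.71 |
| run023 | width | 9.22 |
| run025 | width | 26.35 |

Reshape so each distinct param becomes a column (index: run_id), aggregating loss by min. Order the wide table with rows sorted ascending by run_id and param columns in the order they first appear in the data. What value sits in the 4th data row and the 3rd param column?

With rows sorted ascending by run_id, row 4 is run_id=run024. param columns in first-appearance order: wd, dropout, bs, width; column 3 is bs.
Long rows with run_id=run024, param=bs: min(23.34, 95.6) = 23.34.

23.34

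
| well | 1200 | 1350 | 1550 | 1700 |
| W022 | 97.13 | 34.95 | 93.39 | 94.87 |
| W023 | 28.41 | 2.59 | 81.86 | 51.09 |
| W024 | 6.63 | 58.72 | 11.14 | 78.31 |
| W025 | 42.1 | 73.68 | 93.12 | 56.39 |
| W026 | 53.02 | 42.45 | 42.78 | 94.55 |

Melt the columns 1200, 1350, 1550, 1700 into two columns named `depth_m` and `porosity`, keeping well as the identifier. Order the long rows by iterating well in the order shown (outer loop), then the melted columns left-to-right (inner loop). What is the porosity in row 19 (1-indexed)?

20 rows total (5 × 4). Row 19: index ⌊(19-1)/4⌋ = 4 into well → W026; (19-1) mod 4 = 2 into the melted columns → 1550.
So row 19 is (W026, 1550, 42.78); porosity = 42.78.

42.78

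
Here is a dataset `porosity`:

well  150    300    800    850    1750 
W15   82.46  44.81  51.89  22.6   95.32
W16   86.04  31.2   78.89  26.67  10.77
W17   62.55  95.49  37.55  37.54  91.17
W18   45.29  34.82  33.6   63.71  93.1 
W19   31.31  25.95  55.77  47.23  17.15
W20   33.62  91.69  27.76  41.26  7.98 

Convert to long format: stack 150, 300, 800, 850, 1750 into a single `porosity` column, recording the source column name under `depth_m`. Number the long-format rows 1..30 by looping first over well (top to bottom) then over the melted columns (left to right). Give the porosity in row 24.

30 rows total (6 × 5). Row 24: index ⌊(24-1)/5⌋ = 4 into well → W19; (24-1) mod 5 = 3 into the melted columns → 850.
So row 24 is (W19, 850, 47.23); porosity = 47.23.

47.23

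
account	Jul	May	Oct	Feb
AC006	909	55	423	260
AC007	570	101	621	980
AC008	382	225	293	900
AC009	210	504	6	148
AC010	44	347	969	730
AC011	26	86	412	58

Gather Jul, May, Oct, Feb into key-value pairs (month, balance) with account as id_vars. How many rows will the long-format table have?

6 account values × 4 melted columns = 24 rows.

24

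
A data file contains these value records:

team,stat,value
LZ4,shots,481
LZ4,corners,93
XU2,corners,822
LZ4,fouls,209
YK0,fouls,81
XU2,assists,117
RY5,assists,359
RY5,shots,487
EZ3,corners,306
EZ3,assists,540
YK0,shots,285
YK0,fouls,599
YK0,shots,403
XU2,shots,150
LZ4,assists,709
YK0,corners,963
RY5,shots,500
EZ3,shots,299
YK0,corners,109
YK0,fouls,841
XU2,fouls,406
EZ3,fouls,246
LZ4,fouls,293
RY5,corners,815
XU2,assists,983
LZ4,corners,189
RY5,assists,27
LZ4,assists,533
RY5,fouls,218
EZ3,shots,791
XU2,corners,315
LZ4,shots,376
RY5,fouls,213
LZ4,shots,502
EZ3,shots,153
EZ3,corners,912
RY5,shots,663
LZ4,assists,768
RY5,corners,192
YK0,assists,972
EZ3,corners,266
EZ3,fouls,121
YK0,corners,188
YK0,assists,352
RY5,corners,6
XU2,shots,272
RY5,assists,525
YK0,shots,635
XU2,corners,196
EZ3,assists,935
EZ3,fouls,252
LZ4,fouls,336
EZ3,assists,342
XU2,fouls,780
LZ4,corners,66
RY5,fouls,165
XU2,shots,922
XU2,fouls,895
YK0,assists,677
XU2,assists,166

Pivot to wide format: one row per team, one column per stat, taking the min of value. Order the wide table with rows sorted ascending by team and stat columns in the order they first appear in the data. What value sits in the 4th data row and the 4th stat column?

With rows sorted ascending by team, row 4 is team=XU2. stat columns in first-appearance order: shots, corners, fouls, assists; column 4 is assists.
Long rows with team=XU2, stat=assists: min(117, 983, 166) = 117.

117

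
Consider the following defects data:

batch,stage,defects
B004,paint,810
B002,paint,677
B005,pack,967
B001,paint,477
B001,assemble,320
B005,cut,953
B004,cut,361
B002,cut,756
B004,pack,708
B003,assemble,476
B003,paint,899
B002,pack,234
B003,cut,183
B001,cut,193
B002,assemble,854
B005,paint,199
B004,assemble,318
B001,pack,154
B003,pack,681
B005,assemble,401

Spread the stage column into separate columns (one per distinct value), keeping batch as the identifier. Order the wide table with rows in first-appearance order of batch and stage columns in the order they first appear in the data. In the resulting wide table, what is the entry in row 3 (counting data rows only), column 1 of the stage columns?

199

With rows in first-appearance order of batch, row 3 is batch=B005. stage columns in first-appearance order: paint, pack, assemble, cut; column 1 is paint.
Long rows with batch=B005, stage=paint: defects = 199.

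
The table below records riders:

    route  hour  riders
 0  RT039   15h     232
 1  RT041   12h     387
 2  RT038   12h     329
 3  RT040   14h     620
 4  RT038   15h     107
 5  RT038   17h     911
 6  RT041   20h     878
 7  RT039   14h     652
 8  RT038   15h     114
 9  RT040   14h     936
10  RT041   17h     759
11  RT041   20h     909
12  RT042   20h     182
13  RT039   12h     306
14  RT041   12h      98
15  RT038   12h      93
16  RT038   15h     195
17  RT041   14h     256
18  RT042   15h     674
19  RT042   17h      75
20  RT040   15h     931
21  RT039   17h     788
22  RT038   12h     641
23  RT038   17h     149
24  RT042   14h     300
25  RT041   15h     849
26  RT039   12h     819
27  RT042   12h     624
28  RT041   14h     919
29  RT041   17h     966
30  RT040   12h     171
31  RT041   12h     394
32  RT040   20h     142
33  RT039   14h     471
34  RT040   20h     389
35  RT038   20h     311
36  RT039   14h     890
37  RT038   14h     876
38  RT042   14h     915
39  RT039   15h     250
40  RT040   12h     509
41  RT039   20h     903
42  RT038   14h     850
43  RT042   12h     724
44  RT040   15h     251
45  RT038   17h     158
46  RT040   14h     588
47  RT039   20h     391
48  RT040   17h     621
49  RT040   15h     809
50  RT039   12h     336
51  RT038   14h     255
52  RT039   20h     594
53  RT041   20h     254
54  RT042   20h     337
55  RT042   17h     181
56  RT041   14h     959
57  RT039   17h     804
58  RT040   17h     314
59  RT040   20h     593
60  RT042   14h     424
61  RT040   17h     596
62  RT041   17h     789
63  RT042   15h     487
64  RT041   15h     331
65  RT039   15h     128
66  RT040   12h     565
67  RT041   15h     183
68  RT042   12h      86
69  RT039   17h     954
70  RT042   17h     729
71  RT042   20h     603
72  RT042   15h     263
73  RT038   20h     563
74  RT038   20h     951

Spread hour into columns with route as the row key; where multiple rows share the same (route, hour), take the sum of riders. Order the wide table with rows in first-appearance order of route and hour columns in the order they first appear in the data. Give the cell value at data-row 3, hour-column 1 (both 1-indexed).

416

With rows in first-appearance order of route, row 3 is route=RT038. hour columns in first-appearance order: 15h, 12h, 14h, 17h, 20h; column 1 is 15h.
Long rows with route=RT038, hour=15h: 107 + 114 + 195 = 416.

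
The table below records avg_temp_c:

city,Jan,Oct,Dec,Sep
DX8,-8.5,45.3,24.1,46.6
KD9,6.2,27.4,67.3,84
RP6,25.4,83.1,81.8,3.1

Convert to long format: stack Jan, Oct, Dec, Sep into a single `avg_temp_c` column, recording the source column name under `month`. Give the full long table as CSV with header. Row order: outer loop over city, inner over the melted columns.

city,month,avg_temp_c
DX8,Jan,-8.5
DX8,Oct,45.3
DX8,Dec,24.1
DX8,Sep,46.6
KD9,Jan,6.2
KD9,Oct,27.4
KD9,Dec,67.3
KD9,Sep,84
RP6,Jan,25.4
RP6,Oct,83.1
RP6,Dec,81.8
RP6,Sep,3.1

Each (city, column) pair becomes one row: 3 × 4 = 12 rows.
For example, (DX8, Jan) → avg_temp_c=-8.5.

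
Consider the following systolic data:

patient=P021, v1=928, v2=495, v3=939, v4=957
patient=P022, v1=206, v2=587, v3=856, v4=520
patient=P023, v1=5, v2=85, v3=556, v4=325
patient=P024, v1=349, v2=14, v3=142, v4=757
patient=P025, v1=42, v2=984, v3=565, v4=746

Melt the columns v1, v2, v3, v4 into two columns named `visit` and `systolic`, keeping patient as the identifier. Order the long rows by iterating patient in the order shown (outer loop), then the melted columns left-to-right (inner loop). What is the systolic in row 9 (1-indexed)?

20 rows total (5 × 4). Row 9: index ⌊(9-1)/4⌋ = 2 into patient → P023; (9-1) mod 4 = 0 into the melted columns → v1.
So row 9 is (P023, v1, 5); systolic = 5.

5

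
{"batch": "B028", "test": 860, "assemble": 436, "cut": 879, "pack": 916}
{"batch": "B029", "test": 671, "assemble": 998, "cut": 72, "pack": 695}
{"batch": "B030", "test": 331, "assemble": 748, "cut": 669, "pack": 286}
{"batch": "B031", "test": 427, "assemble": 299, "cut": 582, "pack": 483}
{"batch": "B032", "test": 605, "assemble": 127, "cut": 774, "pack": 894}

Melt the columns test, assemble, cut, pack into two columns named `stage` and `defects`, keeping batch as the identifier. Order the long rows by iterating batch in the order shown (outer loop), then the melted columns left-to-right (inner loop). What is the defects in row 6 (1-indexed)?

20 rows total (5 × 4). Row 6: index ⌊(6-1)/4⌋ = 1 into batch → B029; (6-1) mod 4 = 1 into the melted columns → assemble.
So row 6 is (B029, assemble, 998); defects = 998.

998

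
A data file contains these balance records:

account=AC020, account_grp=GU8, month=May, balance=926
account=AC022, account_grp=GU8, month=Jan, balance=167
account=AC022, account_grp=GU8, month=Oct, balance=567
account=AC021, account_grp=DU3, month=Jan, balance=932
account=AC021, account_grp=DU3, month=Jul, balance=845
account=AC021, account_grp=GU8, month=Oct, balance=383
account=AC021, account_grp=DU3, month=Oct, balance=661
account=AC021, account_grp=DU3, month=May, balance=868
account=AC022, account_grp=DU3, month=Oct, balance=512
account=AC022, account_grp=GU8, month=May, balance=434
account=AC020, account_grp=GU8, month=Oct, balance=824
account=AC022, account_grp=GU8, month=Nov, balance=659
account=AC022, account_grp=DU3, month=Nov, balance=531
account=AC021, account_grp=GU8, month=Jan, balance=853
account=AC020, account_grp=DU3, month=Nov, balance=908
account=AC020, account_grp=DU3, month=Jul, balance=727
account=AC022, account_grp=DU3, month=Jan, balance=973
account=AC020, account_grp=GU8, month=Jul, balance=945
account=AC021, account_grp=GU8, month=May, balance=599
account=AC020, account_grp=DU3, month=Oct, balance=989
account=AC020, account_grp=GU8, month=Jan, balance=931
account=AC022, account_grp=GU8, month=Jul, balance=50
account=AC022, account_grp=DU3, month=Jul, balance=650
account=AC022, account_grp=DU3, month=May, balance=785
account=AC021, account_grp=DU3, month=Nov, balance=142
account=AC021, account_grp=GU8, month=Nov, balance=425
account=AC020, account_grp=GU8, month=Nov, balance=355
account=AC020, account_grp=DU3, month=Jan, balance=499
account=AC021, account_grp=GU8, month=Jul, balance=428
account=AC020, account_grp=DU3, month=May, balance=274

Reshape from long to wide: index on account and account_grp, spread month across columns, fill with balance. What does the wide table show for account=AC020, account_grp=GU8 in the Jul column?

Wide layout: rows indexed by account and account_grp, columns are the 5 distinct month values (May, Jan, Oct, Jul, Nov).
Cell (account=AC020, account_grp=GU8, month=Jul) draws from the long row where account=AC020, account_grp=GU8 and month=Jul, which has balance=945.

945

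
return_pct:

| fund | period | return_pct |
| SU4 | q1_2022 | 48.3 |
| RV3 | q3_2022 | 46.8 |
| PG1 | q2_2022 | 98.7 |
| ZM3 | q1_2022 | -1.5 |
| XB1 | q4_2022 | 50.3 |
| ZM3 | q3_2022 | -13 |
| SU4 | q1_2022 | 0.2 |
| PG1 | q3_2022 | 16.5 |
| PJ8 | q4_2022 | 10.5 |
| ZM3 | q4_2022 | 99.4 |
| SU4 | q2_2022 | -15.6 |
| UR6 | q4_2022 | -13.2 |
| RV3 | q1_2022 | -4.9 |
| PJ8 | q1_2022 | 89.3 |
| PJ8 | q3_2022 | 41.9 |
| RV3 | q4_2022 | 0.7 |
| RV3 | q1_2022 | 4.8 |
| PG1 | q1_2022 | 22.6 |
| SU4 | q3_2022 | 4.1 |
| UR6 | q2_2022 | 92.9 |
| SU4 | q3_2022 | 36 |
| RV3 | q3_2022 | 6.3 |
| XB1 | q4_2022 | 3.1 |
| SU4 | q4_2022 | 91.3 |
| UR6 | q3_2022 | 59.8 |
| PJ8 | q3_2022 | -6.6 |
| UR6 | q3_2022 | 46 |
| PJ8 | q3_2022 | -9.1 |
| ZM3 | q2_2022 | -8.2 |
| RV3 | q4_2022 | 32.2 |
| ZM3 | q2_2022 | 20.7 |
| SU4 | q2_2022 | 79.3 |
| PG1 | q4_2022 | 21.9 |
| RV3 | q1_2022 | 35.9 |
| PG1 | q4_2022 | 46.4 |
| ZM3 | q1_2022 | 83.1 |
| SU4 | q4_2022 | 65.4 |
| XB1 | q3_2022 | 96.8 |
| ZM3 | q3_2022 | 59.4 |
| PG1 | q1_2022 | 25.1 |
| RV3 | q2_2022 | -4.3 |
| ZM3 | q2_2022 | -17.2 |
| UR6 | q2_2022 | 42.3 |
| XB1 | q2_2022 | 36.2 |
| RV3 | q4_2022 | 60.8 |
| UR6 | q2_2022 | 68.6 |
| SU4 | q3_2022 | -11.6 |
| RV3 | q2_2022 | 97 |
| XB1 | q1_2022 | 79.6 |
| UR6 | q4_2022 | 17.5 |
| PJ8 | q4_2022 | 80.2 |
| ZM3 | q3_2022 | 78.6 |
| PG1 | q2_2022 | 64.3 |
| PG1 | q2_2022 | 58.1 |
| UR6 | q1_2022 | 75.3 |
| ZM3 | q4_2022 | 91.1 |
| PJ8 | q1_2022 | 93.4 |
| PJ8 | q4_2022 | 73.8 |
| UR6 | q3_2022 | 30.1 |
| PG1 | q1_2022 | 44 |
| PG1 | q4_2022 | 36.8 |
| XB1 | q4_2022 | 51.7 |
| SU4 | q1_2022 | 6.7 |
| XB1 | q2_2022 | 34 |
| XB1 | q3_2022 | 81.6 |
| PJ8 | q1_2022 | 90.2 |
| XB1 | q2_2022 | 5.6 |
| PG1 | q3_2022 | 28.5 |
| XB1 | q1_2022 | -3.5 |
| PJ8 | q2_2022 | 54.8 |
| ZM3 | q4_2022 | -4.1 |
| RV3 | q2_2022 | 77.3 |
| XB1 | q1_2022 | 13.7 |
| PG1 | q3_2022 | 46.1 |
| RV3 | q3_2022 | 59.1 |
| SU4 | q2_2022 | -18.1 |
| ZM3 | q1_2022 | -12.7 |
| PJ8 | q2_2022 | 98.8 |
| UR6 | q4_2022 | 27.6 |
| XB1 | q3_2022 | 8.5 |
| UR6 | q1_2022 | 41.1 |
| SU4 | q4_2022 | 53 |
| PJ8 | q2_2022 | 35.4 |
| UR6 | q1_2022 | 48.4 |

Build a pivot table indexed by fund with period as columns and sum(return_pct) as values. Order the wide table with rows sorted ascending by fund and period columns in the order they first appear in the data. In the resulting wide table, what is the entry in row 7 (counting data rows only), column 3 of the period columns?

-4.7

With rows sorted ascending by fund, row 7 is fund=ZM3. period columns in first-appearance order: q1_2022, q3_2022, q2_2022, q4_2022; column 3 is q2_2022.
Long rows with fund=ZM3, period=q2_2022: -8.2 + 20.7 + -17.2 = -4.7.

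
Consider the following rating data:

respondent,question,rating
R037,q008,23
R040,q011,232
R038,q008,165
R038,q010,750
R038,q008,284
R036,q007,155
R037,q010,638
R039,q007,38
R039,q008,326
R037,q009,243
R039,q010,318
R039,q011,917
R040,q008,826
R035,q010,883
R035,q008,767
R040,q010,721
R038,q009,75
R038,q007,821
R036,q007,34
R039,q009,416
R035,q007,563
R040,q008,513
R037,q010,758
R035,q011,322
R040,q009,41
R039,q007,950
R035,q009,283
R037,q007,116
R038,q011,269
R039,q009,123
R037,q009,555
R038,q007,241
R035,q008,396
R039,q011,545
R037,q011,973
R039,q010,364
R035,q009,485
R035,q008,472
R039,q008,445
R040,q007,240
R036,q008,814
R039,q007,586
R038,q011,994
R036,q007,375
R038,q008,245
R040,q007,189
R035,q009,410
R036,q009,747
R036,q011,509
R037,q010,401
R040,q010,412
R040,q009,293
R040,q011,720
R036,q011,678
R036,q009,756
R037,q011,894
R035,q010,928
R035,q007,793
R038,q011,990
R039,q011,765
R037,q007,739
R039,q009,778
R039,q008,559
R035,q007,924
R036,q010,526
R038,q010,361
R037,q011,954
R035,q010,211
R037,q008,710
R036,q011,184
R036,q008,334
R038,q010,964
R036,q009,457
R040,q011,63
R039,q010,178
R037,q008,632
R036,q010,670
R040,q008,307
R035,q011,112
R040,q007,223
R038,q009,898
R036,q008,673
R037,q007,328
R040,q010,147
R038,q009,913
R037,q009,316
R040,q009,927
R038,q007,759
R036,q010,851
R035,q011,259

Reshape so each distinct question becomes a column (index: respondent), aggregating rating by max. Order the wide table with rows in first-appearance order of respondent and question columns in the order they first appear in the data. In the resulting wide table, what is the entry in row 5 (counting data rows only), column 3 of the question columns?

364

With rows in first-appearance order of respondent, row 5 is respondent=R039. question columns in first-appearance order: q008, q011, q010, q007, q009; column 3 is q010.
Long rows with respondent=R039, question=q010: max(318, 364, 178) = 364.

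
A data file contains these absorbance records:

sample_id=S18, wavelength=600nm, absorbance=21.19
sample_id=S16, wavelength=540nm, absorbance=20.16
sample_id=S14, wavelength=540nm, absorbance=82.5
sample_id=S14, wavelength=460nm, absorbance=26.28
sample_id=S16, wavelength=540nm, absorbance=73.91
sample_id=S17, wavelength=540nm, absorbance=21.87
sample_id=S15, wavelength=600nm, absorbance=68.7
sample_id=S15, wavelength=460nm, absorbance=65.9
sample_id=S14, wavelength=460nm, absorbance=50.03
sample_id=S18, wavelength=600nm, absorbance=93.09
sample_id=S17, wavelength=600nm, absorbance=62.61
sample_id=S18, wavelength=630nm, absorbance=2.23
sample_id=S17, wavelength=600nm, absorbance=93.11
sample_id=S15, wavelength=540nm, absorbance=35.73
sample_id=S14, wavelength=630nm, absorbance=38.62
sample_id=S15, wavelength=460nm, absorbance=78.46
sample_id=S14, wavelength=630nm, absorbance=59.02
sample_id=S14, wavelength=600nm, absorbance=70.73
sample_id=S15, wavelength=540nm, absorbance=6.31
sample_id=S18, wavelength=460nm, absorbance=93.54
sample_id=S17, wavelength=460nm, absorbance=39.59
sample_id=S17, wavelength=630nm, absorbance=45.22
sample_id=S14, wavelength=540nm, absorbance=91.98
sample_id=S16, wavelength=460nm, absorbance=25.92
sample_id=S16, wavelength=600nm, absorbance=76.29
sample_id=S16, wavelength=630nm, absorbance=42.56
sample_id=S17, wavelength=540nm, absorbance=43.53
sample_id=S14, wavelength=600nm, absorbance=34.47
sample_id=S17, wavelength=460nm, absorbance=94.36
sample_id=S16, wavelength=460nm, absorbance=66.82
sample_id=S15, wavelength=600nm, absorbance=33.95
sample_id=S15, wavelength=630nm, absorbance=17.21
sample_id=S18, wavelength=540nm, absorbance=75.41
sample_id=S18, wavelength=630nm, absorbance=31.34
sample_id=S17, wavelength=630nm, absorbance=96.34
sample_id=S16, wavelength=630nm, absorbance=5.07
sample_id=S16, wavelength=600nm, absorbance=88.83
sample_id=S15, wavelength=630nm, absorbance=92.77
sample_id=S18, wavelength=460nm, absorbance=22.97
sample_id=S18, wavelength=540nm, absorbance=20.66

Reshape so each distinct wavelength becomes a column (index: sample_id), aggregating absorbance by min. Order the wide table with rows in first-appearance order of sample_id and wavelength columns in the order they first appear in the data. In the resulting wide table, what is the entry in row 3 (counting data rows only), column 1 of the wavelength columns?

With rows in first-appearance order of sample_id, row 3 is sample_id=S14. wavelength columns in first-appearance order: 600nm, 540nm, 460nm, 630nm; column 1 is 600nm.
Long rows with sample_id=S14, wavelength=600nm: min(70.73, 34.47) = 34.47.

34.47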